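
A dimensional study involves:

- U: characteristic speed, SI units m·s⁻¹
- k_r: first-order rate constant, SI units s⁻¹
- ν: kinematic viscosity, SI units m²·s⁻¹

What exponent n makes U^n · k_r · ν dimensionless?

Balance the L exponent: (1)·n from U, plus (0) + (2) = 2 from the rest, must sum to zero.
n + 2 = 0, so n = -2.

-2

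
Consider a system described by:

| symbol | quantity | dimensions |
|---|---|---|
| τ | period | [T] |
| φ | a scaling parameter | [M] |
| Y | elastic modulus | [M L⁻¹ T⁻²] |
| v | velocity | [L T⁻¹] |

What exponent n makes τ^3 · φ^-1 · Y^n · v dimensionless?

Balance the M exponent: (1)·n from Y, plus 3·(0) − (1) + (0) = -1 from the rest, must sum to zero.
n − 1 = 0, so n = 1.

1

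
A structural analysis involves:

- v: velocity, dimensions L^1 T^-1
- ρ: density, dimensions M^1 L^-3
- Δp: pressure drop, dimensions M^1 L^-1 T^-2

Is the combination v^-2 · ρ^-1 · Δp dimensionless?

yes

Sum the exponent of each base dimension across the product:
  M: −2·[v]_M − [ρ]_M + [Δp]_M = −2·(0) − (1) + (1) = 0
  L: −2·[v]_L − [ρ]_L + [Δp]_L = −2·(1) − (-3) + (-1) = 0
  T: −2·[v]_T − [ρ]_T + [Δp]_T = −2·(-1) − (0) + (-2) = 0
All base exponents vanish — dimensionless.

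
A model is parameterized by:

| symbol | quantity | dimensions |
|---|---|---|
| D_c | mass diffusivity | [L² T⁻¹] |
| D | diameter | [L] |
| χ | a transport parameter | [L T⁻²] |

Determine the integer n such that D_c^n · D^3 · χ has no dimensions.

-2

Balance the L exponent: (2)·n from D_c, plus 3·(1) + (1) = 4 from the rest, must sum to zero.
2n + 4 = 0, so n = -2.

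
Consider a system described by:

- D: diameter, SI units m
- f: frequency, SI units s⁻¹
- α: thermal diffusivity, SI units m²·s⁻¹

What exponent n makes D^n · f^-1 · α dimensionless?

Balance the L exponent: (1)·n from D, plus −(0) + (2) = 2 from the rest, must sum to zero.
n + 2 = 0, so n = -2.

-2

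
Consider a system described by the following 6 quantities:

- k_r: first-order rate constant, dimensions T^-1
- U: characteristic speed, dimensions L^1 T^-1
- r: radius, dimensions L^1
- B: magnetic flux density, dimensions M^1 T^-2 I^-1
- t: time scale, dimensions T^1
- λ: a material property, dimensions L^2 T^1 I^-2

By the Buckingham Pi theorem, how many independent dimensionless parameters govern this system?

2

There are 6 variables and 4 base dimensions (M, L, T, I).
The dimension matrix has rank 4.
Independent dimensionless groups: 6 − 4 = 2.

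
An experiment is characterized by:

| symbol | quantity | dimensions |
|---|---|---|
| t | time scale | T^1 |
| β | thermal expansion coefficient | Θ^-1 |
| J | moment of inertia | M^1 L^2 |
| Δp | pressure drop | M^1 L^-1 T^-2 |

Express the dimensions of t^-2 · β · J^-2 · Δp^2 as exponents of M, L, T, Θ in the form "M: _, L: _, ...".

Collect each base-dimension exponent across the product:
  M: −2·(0) + (0) − 2·(1) + 2·(1) = 0
  L: −2·(0) + (0) − 2·(2) + 2·(-1) = -6
  T: −2·(1) + (0) − 2·(0) + 2·(-2) = -6
  Θ: −2·(0) + (-1) − 2·(0) + 2·(0) = -1
So the dimensions are [L⁻⁶ T⁻⁶ Θ⁻¹].

M: 0, L: -6, T: -6, Θ: -1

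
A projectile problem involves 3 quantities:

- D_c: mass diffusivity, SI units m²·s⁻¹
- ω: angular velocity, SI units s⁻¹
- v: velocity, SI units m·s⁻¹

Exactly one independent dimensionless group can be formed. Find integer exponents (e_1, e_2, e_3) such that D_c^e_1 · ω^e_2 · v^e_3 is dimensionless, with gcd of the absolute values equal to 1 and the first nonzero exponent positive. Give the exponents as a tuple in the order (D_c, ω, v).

L: e_1·(2) + e_2·(0) + e_3·(1) = 0
T: e_1·(-1) + e_2·(-1) + e_3·(-1) = 0
Solving this homogeneous linear system for the smallest-integer solution (first nonzero entry positive) gives (1, 1, -2).

(1, 1, -2)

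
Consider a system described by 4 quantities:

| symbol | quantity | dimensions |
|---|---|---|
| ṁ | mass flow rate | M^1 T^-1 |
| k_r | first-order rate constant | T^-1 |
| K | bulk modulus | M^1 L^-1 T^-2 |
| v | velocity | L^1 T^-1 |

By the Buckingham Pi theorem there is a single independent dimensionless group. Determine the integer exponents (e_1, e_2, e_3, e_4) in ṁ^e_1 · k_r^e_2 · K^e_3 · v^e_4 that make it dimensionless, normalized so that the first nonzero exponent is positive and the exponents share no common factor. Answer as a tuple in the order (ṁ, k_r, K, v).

(1, 2, -1, -1)

M: e_1·(1) + e_2·(0) + e_3·(1) + e_4·(0) = 0
L: e_1·(0) + e_2·(0) + e_3·(-1) + e_4·(1) = 0
T: e_1·(-1) + e_2·(-1) + e_3·(-2) + e_4·(-1) = 0
Solving this homogeneous linear system for the smallest-integer solution (first nonzero entry positive) gives (1, 2, -1, -1).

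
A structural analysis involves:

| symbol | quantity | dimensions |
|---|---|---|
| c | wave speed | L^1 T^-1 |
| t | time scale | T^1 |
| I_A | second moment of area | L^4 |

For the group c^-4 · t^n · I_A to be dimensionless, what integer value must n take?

-4

Balance the T exponent: (1)·n from t, plus −4·(-1) + (0) = 4 from the rest, must sum to zero.
n + 4 = 0, so n = -4.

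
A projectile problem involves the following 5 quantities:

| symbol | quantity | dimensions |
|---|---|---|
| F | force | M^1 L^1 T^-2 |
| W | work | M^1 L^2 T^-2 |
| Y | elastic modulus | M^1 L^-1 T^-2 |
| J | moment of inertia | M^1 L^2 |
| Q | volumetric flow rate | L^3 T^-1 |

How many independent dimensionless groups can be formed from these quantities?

There are 5 variables and 3 base dimensions (M, L, T).
The dimension matrix has rank 3.
Independent dimensionless groups: 5 − 3 = 2.

2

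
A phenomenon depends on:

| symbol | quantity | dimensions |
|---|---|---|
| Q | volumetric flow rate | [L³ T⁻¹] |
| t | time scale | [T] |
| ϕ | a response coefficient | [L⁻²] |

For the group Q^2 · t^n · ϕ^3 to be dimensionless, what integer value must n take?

Balance the T exponent: (1)·n from t, plus 2·(-1) + 3·(0) = -2 from the rest, must sum to zero.
n − 2 = 0, so n = 2.

2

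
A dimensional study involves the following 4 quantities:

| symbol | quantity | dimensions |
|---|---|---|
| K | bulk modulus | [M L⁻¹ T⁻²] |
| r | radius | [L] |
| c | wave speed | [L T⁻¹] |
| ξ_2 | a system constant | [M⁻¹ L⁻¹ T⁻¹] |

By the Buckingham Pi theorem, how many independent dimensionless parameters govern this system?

1

There are 4 variables and 3 base dimensions (M, L, T).
The dimension matrix has rank 3.
Independent dimensionless groups: 4 − 3 = 1.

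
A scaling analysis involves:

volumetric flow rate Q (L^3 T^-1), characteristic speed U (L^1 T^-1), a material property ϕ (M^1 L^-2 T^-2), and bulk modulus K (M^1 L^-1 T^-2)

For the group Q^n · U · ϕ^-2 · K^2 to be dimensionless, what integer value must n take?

Balance the L exponent: (3)·n from Q, plus (1) − 2·(-2) + 2·(-1) = 3 from the rest, must sum to zero.
3n + 3 = 0, so n = -1.

-1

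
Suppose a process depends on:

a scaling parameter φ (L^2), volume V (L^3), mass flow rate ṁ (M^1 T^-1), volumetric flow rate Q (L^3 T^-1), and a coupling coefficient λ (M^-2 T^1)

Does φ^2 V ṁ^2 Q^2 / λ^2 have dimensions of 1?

Sum the exponent of each base dimension across the product:
  M: 2·[φ]_M + [V]_M + 2·[ṁ]_M + 2·[Q]_M − 2·[λ]_M = 2·(0) + (0) + 2·(1) + 2·(0) − 2·(-2) = 6
  L: 2·[φ]_L + [V]_L + 2·[ṁ]_L + 2·[Q]_L − 2·[λ]_L = 2·(2) + (3) + 2·(0) + 2·(3) − 2·(0) = 13
  T: 2·[φ]_T + [V]_T + 2·[ṁ]_T + 2·[Q]_T − 2·[λ]_T = 2·(0) + (0) + 2·(-1) + 2·(-1) − 2·(1) = -6
Net dimensions [M⁶ L¹³ T⁻⁶] ≠ [1] — not dimensionless.

no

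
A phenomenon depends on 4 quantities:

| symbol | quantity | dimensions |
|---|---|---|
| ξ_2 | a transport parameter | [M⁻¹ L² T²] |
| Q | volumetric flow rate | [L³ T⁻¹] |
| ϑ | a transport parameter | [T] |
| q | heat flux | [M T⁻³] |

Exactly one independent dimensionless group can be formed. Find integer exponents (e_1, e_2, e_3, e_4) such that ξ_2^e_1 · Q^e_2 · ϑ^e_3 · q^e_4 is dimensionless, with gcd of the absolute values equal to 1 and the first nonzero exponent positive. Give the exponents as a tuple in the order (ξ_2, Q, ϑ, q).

M: e_1·(-1) + e_2·(0) + e_3·(0) + e_4·(1) = 0
L: e_1·(2) + e_2·(3) + e_3·(0) + e_4·(0) = 0
T: e_1·(2) + e_2·(-1) + e_3·(1) + e_4·(-3) = 0
Solving this homogeneous linear system for the smallest-integer solution (first nonzero entry positive) gives (3, -2, 1, 3).

(3, -2, 1, 3)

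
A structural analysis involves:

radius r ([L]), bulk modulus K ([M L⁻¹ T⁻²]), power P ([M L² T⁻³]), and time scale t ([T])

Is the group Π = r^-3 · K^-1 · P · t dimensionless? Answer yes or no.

yes

Sum the exponent of each base dimension across the product:
  M: −3·[r]_M − [K]_M + [P]_M + [t]_M = −3·(0) − (1) + (1) + (0) = 0
  L: −3·[r]_L − [K]_L + [P]_L + [t]_L = −3·(1) − (-1) + (2) + (0) = 0
  T: −3·[r]_T − [K]_T + [P]_T + [t]_T = −3·(0) − (-2) + (-3) + (1) = 0
All base exponents vanish — dimensionless.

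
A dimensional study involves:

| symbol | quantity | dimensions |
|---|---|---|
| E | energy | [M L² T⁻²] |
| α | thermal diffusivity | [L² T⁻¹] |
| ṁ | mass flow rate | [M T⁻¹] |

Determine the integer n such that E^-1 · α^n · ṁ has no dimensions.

1

Balance the L exponent: (2)·n from α, plus −(2) + (0) = -2 from the rest, must sum to zero.
2n − 2 = 0, so n = 1.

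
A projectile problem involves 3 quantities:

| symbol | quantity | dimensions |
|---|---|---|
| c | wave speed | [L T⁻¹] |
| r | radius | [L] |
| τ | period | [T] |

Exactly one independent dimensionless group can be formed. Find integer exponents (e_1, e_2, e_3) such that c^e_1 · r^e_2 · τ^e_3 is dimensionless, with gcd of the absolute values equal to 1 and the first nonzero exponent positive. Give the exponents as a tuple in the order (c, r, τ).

L: e_1·(1) + e_2·(1) + e_3·(0) = 0
T: e_1·(-1) + e_2·(0) + e_3·(1) = 0
Solving this homogeneous linear system for the smallest-integer solution (first nonzero entry positive) gives (1, -1, 1).

(1, -1, 1)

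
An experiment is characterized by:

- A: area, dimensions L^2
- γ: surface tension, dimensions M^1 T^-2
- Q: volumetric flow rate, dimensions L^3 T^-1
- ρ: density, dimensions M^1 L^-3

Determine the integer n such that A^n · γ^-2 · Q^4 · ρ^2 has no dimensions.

-3

Balance the L exponent: (2)·n from A, plus −2·(0) + 4·(3) + 2·(-3) = 6 from the rest, must sum to zero.
2n + 6 = 0, so n = -3.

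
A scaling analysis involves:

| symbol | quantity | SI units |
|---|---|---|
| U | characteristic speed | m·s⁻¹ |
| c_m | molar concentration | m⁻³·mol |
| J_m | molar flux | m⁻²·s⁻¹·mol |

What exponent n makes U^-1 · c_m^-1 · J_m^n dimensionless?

1

Balance the L exponent: (-2)·n from J_m, plus −(1) − (-3) = 2 from the rest, must sum to zero.
-2n + 2 = 0, so n = 1.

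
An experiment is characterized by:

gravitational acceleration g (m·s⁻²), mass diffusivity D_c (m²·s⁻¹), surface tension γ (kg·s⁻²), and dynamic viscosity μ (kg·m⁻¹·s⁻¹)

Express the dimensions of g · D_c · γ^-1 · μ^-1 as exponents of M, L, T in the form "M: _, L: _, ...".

M: -2, L: 4, T: 0

Collect each base-dimension exponent across the product:
  M: (0) + (0) − (1) − (1) = -2
  L: (1) + (2) − (0) − (-1) = 4
  T: (-2) + (-1) − (-2) − (-1) = 0
So the dimensions are [M⁻² L⁴].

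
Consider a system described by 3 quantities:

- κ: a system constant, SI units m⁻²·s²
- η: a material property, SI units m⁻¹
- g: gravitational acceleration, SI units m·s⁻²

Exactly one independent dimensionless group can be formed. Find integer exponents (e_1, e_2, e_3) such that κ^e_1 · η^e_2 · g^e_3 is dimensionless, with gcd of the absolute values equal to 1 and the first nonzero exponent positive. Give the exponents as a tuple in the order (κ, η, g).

(1, -1, 1)

L: e_1·(-2) + e_2·(-1) + e_3·(1) = 0
T: e_1·(2) + e_2·(0) + e_3·(-2) = 0
Solving this homogeneous linear system for the smallest-integer solution (first nonzero entry positive) gives (1, -1, 1).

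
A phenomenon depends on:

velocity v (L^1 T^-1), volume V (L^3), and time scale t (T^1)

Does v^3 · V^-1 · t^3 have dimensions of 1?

Sum the exponent of each base dimension across the product:
  M: 3·[v]_M − [V]_M + 3·[t]_M = 3·(0) − (0) + 3·(0) = 0
  L: 3·[v]_L − [V]_L + 3·[t]_L = 3·(1) − (3) + 3·(0) = 0
  T: 3·[v]_T − [V]_T + 3·[t]_T = 3·(-1) − (0) + 3·(1) = 0
  N: 3·[v]_N − [V]_N + 3·[t]_N = 3·(0) − (0) + 3·(0) = 0
All base exponents vanish — dimensionless.

yes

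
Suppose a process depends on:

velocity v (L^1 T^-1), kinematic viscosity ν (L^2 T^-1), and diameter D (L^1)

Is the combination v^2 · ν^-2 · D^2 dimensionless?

yes

Sum the exponent of each base dimension across the product:
  M: 2·[v]_M − 2·[ν]_M + 2·[D]_M = 2·(0) − 2·(0) + 2·(0) = 0
  L: 2·[v]_L − 2·[ν]_L + 2·[D]_L = 2·(1) − 2·(2) + 2·(1) = 0
  T: 2·[v]_T − 2·[ν]_T + 2·[D]_T = 2·(-1) − 2·(-1) + 2·(0) = 0
  Θ: 2·[v]_Θ − 2·[ν]_Θ + 2·[D]_Θ = 2·(0) − 2·(0) + 2·(0) = 0
All base exponents vanish — dimensionless.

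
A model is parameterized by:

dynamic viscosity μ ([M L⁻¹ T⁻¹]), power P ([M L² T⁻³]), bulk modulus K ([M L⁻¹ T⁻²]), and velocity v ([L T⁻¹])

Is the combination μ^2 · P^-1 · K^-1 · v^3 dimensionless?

yes

Sum the exponent of each base dimension across the product:
  M: 2·[μ]_M − [P]_M − [K]_M + 3·[v]_M = 2·(1) − (1) − (1) + 3·(0) = 0
  L: 2·[μ]_L − [P]_L − [K]_L + 3·[v]_L = 2·(-1) − (2) − (-1) + 3·(1) = 0
  T: 2·[μ]_T − [P]_T − [K]_T + 3·[v]_T = 2·(-1) − (-3) − (-2) + 3·(-1) = 0
All base exponents vanish — dimensionless.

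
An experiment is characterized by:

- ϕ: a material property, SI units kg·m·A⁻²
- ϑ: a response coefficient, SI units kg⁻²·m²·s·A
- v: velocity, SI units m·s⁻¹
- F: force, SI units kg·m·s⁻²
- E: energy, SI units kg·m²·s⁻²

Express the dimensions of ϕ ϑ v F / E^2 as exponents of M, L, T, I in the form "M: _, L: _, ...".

Collect each base-dimension exponent across the product:
  M: (1) + (-2) + (0) + (1) − 2·(1) = -2
  L: (1) + (2) + (1) + (1) − 2·(2) = 1
  T: (0) + (1) + (-1) + (-2) − 2·(-2) = 2
  I: (-2) + (1) + (0) + (0) − 2·(0) = -1
So the dimensions are [M⁻² L T² I⁻¹].

M: -2, L: 1, T: 2, I: -1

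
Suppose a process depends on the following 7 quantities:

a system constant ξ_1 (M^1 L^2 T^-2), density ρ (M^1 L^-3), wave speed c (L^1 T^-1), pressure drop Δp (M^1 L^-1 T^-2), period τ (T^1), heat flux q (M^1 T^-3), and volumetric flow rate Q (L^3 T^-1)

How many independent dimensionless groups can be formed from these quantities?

There are 7 variables and 3 base dimensions (M, L, T).
The dimension matrix has rank 3.
Independent dimensionless groups: 7 − 3 = 4.

4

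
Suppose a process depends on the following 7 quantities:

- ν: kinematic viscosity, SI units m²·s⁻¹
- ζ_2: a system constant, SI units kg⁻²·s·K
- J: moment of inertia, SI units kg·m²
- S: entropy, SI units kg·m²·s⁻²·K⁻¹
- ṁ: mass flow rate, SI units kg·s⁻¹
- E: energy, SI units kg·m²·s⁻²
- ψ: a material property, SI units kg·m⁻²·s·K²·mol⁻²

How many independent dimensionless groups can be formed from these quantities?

There are 7 variables and 5 base dimensions (M, L, T, Θ, N).
The dimension matrix has rank 5.
Independent dimensionless groups: 7 − 5 = 2.

2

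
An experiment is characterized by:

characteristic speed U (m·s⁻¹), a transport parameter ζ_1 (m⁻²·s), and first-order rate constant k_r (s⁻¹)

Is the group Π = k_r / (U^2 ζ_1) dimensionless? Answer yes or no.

Sum the exponent of each base dimension across the product:
  L: −2·[U]_L − [ζ_1]_L + [k_r]_L = −2·(1) − (-2) + (0) = 0
  T: −2·[U]_T − [ζ_1]_T + [k_r]_T = −2·(-1) − (1) + (-1) = 0
All base exponents vanish — dimensionless.

yes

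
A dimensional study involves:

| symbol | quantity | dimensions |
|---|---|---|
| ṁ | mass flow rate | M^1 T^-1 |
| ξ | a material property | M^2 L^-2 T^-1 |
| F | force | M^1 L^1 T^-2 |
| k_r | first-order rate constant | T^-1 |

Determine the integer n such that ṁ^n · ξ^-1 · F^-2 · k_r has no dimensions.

4

Balance the M exponent: (1)·n from ṁ, plus −(2) − 2·(1) + (0) = -4 from the rest, must sum to zero.
n − 4 = 0, so n = 4.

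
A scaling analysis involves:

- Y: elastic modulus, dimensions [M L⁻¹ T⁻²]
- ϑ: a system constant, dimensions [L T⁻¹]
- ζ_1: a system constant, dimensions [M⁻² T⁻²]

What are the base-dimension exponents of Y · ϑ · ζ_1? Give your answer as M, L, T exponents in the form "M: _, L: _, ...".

Collect each base-dimension exponent across the product:
  M: (1) + (0) + (-2) = -1
  L: (-1) + (1) + (0) = 0
  T: (-2) + (-1) + (-2) = -5
So the dimensions are [M⁻¹ T⁻⁵].

M: -1, L: 0, T: -5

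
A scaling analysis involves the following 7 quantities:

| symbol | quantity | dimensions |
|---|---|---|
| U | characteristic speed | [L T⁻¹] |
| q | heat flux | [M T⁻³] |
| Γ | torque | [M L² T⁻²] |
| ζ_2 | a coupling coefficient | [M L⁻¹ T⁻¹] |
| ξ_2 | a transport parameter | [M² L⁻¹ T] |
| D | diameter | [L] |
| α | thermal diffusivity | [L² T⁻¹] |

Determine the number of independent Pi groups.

There are 7 variables and 3 base dimensions (M, L, T).
The dimension matrix has rank 3.
Independent dimensionless groups: 7 − 3 = 4.

4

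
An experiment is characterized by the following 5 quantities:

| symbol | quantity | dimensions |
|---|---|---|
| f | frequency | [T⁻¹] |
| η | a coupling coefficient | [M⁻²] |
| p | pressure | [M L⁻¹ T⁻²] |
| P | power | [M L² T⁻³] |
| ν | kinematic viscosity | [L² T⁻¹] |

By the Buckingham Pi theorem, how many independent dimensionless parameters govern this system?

2

There are 5 variables and 3 base dimensions (M, L, T).
The dimension matrix has rank 3.
Independent dimensionless groups: 5 − 3 = 2.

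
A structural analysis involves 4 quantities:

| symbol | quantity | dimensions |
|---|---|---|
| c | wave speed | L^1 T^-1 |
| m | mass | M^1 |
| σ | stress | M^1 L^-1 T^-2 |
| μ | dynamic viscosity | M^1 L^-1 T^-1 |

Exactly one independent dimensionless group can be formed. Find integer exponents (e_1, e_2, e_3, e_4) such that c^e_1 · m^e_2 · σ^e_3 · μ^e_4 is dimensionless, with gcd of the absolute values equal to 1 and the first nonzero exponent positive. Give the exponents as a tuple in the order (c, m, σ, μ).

(1, -1, -2, 3)

M: e_1·(0) + e_2·(1) + e_3·(1) + e_4·(1) = 0
L: e_1·(1) + e_2·(0) + e_3·(-1) + e_4·(-1) = 0
T: e_1·(-1) + e_2·(0) + e_3·(-2) + e_4·(-1) = 0
Solving this homogeneous linear system for the smallest-integer solution (first nonzero entry positive) gives (1, -1, -2, 3).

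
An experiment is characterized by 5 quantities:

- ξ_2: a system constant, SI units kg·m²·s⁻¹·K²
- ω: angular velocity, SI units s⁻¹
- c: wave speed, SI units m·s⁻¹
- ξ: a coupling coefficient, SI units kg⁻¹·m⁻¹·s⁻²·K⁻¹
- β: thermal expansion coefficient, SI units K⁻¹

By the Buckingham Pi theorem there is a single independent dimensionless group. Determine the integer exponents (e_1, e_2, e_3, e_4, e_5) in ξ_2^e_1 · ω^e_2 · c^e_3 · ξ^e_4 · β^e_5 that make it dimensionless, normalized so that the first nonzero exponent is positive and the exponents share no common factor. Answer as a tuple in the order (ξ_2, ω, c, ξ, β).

M: e_1·(1) + e_2·(0) + e_3·(0) + e_4·(-1) + e_5·(0) = 0
L: e_1·(2) + e_2·(0) + e_3·(1) + e_4·(-1) + e_5·(0) = 0
T: e_1·(-1) + e_2·(-1) + e_3·(-1) + e_4·(-2) + e_5·(0) = 0
Θ: e_1·(2) + e_2·(0) + e_3·(0) + e_4·(-1) + e_5·(-1) = 0
Solving this homogeneous linear system for the smallest-integer solution (first nonzero entry positive) gives (1, -2, -1, 1, 1).

(1, -2, -1, 1, 1)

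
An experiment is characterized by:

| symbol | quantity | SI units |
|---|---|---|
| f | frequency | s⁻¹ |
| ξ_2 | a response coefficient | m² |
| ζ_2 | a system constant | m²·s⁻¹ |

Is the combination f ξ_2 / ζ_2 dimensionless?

yes

Sum the exponent of each base dimension across the product:
  L: [f]_L + [ξ_2]_L − [ζ_2]_L = (0) + (2) − (2) = 0
  T: [f]_T + [ξ_2]_T − [ζ_2]_T = (-1) + (0) − (-1) = 0
All base exponents vanish — dimensionless.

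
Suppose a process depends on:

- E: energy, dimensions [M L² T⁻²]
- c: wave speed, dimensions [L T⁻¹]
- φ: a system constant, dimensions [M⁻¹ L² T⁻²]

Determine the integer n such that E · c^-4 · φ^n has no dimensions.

1

Balance the M exponent: (-1)·n from φ, plus (1) − 4·(0) = 1 from the rest, must sum to zero.
−n + 1 = 0, so n = 1.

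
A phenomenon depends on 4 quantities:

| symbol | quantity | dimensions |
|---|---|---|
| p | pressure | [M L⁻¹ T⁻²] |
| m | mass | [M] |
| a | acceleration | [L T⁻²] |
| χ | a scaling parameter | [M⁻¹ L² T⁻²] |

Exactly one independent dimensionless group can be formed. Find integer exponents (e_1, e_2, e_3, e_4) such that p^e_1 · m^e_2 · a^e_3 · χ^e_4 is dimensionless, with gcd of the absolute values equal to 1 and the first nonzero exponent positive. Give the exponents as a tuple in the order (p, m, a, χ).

(1, 1, -3, 2)

M: e_1·(1) + e_2·(1) + e_3·(0) + e_4·(-1) = 0
L: e_1·(-1) + e_2·(0) + e_3·(1) + e_4·(2) = 0
T: e_1·(-2) + e_2·(0) + e_3·(-2) + e_4·(-2) = 0
Solving this homogeneous linear system for the smallest-integer solution (first nonzero entry positive) gives (1, 1, -3, 2).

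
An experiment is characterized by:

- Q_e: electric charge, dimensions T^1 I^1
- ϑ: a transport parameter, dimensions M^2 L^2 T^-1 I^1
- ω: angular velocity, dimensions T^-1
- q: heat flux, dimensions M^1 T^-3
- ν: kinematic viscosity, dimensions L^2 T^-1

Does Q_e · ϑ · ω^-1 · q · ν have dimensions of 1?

Sum the exponent of each base dimension across the product:
  M: [Q_e]_M + [ϑ]_M − [ω]_M + [q]_M + [ν]_M = (0) + (2) − (0) + (1) + (0) = 3
  L: [Q_e]_L + [ϑ]_L − [ω]_L + [q]_L + [ν]_L = (0) + (2) − (0) + (0) + (2) = 4
  T: [Q_e]_T + [ϑ]_T − [ω]_T + [q]_T + [ν]_T = (1) + (-1) − (-1) + (-3) + (-1) = -3
  I: [Q_e]_I + [ϑ]_I − [ω]_I + [q]_I + [ν]_I = (1) + (1) − (0) + (0) + (0) = 2
Net dimensions [M³ L⁴ T⁻³ I²] ≠ [1] — not dimensionless.

no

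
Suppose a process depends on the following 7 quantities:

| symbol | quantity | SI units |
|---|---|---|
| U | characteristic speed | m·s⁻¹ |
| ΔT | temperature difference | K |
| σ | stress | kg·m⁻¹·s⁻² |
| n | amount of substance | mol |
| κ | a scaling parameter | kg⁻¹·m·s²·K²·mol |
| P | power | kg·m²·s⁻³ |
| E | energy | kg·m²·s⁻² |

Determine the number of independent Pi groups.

There are 7 variables and 5 base dimensions (M, L, T, Θ, N).
The dimension matrix has rank 5.
Independent dimensionless groups: 7 − 5 = 2.

2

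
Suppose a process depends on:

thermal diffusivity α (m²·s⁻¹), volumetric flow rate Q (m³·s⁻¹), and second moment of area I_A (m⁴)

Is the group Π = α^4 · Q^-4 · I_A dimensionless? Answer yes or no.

yes

Sum the exponent of each base dimension across the product:
  M: 4·[α]_M − 4·[Q]_M + [I_A]_M = 4·(0) − 4·(0) + (0) = 0
  L: 4·[α]_L − 4·[Q]_L + [I_A]_L = 4·(2) − 4·(3) + (4) = 0
  T: 4·[α]_T − 4·[Q]_T + [I_A]_T = 4·(-1) − 4·(-1) + (0) = 0
All base exponents vanish — dimensionless.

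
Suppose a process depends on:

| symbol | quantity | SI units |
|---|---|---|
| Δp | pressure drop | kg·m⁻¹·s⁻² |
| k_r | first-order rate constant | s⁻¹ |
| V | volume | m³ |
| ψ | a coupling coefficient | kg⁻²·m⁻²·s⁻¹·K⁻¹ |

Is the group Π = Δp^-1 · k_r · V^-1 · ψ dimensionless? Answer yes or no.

Sum the exponent of each base dimension across the product:
  M: −[Δp]_M + [k_r]_M − [V]_M + [ψ]_M = −(1) + (0) − (0) + (-2) = -3
  L: −[Δp]_L + [k_r]_L − [V]_L + [ψ]_L = −(-1) + (0) − (3) + (-2) = -4
  T: −[Δp]_T + [k_r]_T − [V]_T + [ψ]_T = −(-2) + (-1) − (0) + (-1) = 0
  Θ: −[Δp]_Θ + [k_r]_Θ − [V]_Θ + [ψ]_Θ = −(0) + (0) − (0) + (-1) = -1
Net dimensions [M⁻³ L⁻⁴ Θ⁻¹] ≠ [1] — not dimensionless.

no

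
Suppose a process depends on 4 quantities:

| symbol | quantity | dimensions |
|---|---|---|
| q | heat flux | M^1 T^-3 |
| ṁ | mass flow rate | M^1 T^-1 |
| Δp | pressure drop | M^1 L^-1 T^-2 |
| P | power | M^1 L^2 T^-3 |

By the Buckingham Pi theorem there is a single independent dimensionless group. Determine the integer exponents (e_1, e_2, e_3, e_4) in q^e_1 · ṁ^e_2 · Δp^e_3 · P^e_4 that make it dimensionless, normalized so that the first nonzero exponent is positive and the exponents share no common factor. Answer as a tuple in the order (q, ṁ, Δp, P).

M: e_1·(1) + e_2·(1) + e_3·(1) + e_4·(1) = 0
L: e_1·(0) + e_2·(0) + e_3·(-1) + e_4·(2) = 0
T: e_1·(-3) + e_2·(-1) + e_3·(-2) + e_4·(-3) = 0
Solving this homogeneous linear system for the smallest-integer solution (first nonzero entry positive) gives (2, 1, -2, -1).

(2, 1, -2, -1)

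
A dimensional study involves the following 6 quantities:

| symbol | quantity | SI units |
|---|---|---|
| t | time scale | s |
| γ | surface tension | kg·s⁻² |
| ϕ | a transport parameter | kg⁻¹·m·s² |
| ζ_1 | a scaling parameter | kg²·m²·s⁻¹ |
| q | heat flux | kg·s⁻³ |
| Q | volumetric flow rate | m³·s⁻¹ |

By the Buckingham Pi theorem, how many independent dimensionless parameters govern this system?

3

There are 6 variables and 3 base dimensions (M, L, T).
The dimension matrix has rank 3.
Independent dimensionless groups: 6 − 3 = 3.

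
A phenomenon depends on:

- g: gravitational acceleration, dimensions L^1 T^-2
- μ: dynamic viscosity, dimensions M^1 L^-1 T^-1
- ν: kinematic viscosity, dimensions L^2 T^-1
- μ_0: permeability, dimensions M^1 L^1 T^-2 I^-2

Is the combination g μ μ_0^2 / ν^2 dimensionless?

Sum the exponent of each base dimension across the product:
  M: [g]_M + [μ]_M − 2·[ν]_M + 2·[μ_0]_M = (0) + (1) − 2·(0) + 2·(1) = 3
  L: [g]_L + [μ]_L − 2·[ν]_L + 2·[μ_0]_L = (1) + (-1) − 2·(2) + 2·(1) = -2
  T: [g]_T + [μ]_T − 2·[ν]_T + 2·[μ_0]_T = (-2) + (-1) − 2·(-1) + 2·(-2) = -5
  I: [g]_I + [μ]_I − 2·[ν]_I + 2·[μ_0]_I = (0) + (0) − 2·(0) + 2·(-2) = -4
Net dimensions [M³ L⁻² T⁻⁵ I⁻⁴] ≠ [1] — not dimensionless.

no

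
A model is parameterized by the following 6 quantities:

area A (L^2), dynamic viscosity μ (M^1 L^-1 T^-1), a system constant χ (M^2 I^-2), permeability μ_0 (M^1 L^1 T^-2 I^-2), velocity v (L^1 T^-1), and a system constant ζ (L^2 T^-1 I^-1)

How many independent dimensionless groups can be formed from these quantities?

There are 6 variables and 4 base dimensions (M, L, T, I).
The dimension matrix has rank 4.
Independent dimensionless groups: 6 − 4 = 2.

2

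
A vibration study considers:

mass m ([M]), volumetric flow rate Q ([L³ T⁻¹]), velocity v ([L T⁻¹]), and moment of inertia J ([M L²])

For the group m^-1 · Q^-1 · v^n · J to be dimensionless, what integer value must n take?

Balance the L exponent: (1)·n from v, plus −(0) − (3) + (2) = -1 from the rest, must sum to zero.
n − 1 = 0, so n = 1.

1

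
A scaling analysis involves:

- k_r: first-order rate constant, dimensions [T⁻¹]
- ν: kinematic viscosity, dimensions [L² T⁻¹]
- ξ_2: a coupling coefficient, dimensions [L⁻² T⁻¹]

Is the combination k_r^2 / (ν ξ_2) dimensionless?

Sum the exponent of each base dimension across the product:
  M: 2·[k_r]_M − [ν]_M − [ξ_2]_M = 2·(0) − (0) − (0) = 0
  L: 2·[k_r]_L − [ν]_L − [ξ_2]_L = 2·(0) − (2) − (-2) = 0
  T: 2·[k_r]_T − [ν]_T − [ξ_2]_T = 2·(-1) − (-1) − (-1) = 0
All base exponents vanish — dimensionless.

yes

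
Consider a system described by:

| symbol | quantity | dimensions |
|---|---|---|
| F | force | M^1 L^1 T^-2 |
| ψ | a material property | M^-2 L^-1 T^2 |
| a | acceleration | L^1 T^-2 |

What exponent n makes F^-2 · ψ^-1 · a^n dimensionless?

Balance the L exponent: (1)·n from a, plus −2·(1) − (-1) = -1 from the rest, must sum to zero.
n − 1 = 0, so n = 1.

1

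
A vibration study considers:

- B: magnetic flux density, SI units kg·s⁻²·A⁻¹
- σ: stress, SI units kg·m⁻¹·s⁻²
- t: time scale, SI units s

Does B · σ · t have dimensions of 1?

Sum the exponent of each base dimension across the product:
  M: [B]_M + [σ]_M + [t]_M = (1) + (1) + (0) = 2
  L: [B]_L + [σ]_L + [t]_L = (0) + (-1) + (0) = -1
  T: [B]_T + [σ]_T + [t]_T = (-2) + (-2) + (1) = -3
  I: [B]_I + [σ]_I + [t]_I = (-1) + (0) + (0) = -1
Net dimensions [M² L⁻¹ T⁻³ I⁻¹] ≠ [1] — not dimensionless.

no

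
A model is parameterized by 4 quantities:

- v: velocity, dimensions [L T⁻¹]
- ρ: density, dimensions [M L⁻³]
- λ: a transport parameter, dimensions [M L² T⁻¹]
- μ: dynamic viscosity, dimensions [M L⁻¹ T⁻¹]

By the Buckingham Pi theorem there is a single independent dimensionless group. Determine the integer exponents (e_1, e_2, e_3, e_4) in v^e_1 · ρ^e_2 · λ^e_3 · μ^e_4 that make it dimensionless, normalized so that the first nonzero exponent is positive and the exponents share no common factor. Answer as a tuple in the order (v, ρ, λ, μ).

M: e_1·(0) + e_2·(1) + e_3·(1) + e_4·(1) = 0
L: e_1·(1) + e_2·(-3) + e_3·(2) + e_4·(-1) = 0
T: e_1·(-1) + e_2·(0) + e_3·(-1) + e_4·(-1) = 0
Solving this homogeneous linear system for the smallest-integer solution (first nonzero entry positive) gives (3, 3, 1, -4).

(3, 3, 1, -4)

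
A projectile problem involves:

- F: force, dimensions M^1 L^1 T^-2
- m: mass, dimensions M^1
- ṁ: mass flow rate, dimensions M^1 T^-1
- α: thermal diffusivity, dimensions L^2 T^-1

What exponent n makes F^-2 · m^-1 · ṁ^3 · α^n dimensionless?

1

Balance the L exponent: (2)·n from α, plus −2·(1) − (0) + 3·(0) = -2 from the rest, must sum to zero.
2n − 2 = 0, so n = 1.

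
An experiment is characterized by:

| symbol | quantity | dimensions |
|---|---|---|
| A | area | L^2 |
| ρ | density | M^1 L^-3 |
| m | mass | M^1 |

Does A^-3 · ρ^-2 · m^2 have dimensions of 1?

yes

Sum the exponent of each base dimension across the product:
  M: −3·[A]_M − 2·[ρ]_M + 2·[m]_M = −3·(0) − 2·(1) + 2·(1) = 0
  L: −3·[A]_L − 2·[ρ]_L + 2·[m]_L = −3·(2) − 2·(-3) + 2·(0) = 0
  T: −3·[A]_T − 2·[ρ]_T + 2·[m]_T = −3·(0) − 2·(0) + 2·(0) = 0
  Θ: −3·[A]_Θ − 2·[ρ]_Θ + 2·[m]_Θ = −3·(0) − 2·(0) + 2·(0) = 0
All base exponents vanish — dimensionless.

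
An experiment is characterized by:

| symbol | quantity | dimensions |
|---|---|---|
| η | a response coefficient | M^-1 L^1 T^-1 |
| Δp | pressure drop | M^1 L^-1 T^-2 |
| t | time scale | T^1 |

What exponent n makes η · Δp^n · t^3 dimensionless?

Balance the M exponent: (1)·n from Δp, plus (-1) + 3·(0) = -1 from the rest, must sum to zero.
n − 1 = 0, so n = 1.

1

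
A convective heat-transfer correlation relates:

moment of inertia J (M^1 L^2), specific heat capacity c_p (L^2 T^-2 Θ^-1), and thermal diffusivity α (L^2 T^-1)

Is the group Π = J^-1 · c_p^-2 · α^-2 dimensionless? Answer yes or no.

Sum the exponent of each base dimension across the product:
  M: −[J]_M − 2·[c_p]_M − 2·[α]_M = −(1) − 2·(0) − 2·(0) = -1
  L: −[J]_L − 2·[c_p]_L − 2·[α]_L = −(2) − 2·(2) − 2·(2) = -10
  T: −[J]_T − 2·[c_p]_T − 2·[α]_T = −(0) − 2·(-2) − 2·(-1) = 6
  Θ: −[J]_Θ − 2·[c_p]_Θ − 2·[α]_Θ = −(0) − 2·(-1) − 2·(0) = 2
Net dimensions [M⁻¹ L⁻¹⁰ T⁶ Θ²] ≠ [1] — not dimensionless.

no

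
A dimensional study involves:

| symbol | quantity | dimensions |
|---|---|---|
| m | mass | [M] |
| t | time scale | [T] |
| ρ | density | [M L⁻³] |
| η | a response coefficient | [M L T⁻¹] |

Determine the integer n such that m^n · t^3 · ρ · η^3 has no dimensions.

Balance the M exponent: (1)·n from m, plus 3·(0) + (1) + 3·(1) = 4 from the rest, must sum to zero.
n + 4 = 0, so n = -4.

-4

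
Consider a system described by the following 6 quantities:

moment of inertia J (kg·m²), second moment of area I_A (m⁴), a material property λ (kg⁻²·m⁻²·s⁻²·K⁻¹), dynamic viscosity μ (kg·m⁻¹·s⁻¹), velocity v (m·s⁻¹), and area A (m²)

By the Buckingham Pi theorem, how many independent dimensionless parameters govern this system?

2

There are 6 variables and 4 base dimensions (M, L, T, Θ).
The dimension matrix has rank 4.
Independent dimensionless groups: 6 − 4 = 2.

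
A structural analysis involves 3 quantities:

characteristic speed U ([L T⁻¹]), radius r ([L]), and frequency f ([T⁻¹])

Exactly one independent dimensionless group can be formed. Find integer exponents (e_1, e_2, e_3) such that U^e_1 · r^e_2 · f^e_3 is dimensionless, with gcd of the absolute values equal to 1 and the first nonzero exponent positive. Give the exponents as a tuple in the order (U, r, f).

L: e_1·(1) + e_2·(1) + e_3·(0) = 0
T: e_1·(-1) + e_2·(0) + e_3·(-1) = 0
Solving this homogeneous linear system for the smallest-integer solution (first nonzero entry positive) gives (1, -1, -1).

(1, -1, -1)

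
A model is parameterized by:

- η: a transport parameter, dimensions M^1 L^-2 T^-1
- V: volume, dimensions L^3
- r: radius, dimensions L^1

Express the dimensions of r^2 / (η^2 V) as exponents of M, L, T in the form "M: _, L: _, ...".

Collect each base-dimension exponent across the product:
  M: −2·(1) − (0) + 2·(0) = -2
  L: −2·(-2) − (3) + 2·(1) = 3
  T: −2·(-1) − (0) + 2·(0) = 2
So the dimensions are [M⁻² L³ T²].

M: -2, L: 3, T: 2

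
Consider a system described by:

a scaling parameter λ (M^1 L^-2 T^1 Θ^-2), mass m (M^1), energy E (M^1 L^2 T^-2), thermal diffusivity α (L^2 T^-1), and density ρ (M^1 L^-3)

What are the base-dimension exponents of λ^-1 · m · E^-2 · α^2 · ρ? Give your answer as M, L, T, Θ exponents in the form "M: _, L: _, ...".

M: -1, L: -1, T: 1, Θ: 2

Collect each base-dimension exponent across the product:
  M: −(1) + (1) − 2·(1) + 2·(0) + (1) = -1
  L: −(-2) + (0) − 2·(2) + 2·(2) + (-3) = -1
  T: −(1) + (0) − 2·(-2) + 2·(-1) + (0) = 1
  Θ: −(-2) + (0) − 2·(0) + 2·(0) + (0) = 2
So the dimensions are [M⁻¹ L⁻¹ T Θ²].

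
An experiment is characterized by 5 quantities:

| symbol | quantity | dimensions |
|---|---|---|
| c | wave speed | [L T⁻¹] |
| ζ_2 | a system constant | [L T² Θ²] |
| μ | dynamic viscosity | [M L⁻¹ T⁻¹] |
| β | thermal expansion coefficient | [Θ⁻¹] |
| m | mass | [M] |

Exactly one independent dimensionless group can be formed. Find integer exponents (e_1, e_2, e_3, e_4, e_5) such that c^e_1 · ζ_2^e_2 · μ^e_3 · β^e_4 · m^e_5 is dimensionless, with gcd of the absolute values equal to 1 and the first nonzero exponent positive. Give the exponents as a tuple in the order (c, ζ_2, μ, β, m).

(1, 2, 3, 4, -3)

M: e_1·(0) + e_2·(0) + e_3·(1) + e_4·(0) + e_5·(1) = 0
L: e_1·(1) + e_2·(1) + e_3·(-1) + e_4·(0) + e_5·(0) = 0
T: e_1·(-1) + e_2·(2) + e_3·(-1) + e_4·(0) + e_5·(0) = 0
Θ: e_1·(0) + e_2·(2) + e_3·(0) + e_4·(-1) + e_5·(0) = 0
Solving this homogeneous linear system for the smallest-integer solution (first nonzero entry positive) gives (1, 2, 3, 4, -3).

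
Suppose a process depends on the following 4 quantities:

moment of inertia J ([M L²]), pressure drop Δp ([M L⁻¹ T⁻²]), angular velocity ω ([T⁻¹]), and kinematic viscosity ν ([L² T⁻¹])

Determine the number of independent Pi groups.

1

There are 4 variables and 3 base dimensions (M, L, T).
The dimension matrix has rank 3.
Independent dimensionless groups: 4 − 3 = 1.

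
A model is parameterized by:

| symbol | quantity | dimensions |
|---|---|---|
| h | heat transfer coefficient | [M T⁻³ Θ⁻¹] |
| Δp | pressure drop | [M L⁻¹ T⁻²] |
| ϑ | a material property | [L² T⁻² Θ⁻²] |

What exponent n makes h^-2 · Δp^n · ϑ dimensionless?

Balance the M exponent: (1)·n from Δp, plus −2·(1) + (0) = -2 from the rest, must sum to zero.
n − 2 = 0, so n = 2.

2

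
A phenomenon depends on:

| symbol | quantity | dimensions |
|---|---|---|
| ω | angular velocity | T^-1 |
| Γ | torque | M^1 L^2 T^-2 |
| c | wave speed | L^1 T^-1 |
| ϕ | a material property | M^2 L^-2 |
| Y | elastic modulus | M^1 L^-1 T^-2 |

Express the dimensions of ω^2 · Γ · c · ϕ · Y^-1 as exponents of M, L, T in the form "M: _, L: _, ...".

M: 2, L: 2, T: -3

Collect each base-dimension exponent across the product:
  M: 2·(0) + (1) + (0) + (2) − (1) = 2
  L: 2·(0) + (2) + (1) + (-2) − (-1) = 2
  T: 2·(-1) + (-2) + (-1) + (0) − (-2) = -3
So the dimensions are [M² L² T⁻³].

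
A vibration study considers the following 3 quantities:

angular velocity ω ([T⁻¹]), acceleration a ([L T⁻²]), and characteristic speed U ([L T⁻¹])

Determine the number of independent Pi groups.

1

There are 3 variables and 2 base dimensions (L, T).
The dimension matrix has rank 2.
Independent dimensionless groups: 3 − 2 = 1.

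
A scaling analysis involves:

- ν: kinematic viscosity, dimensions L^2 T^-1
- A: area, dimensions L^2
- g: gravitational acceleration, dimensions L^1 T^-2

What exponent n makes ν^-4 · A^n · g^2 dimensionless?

3

Balance the L exponent: (2)·n from A, plus −4·(2) + 2·(1) = -6 from the rest, must sum to zero.
2n − 6 = 0, so n = 3.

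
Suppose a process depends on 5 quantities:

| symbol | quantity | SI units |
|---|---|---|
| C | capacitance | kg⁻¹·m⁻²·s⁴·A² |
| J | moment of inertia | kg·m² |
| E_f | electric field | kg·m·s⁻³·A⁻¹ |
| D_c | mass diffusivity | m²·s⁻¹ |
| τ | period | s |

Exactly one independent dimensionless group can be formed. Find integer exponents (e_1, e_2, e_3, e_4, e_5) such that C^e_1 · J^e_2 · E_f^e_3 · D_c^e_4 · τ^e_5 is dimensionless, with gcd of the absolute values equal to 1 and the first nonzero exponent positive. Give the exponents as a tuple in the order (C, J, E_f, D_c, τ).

(1, -1, 2, 1, 3)

M: e_1·(-1) + e_2·(1) + e_3·(1) + e_4·(0) + e_5·(0) = 0
L: e_1·(-2) + e_2·(2) + e_3·(1) + e_4·(2) + e_5·(0) = 0
T: e_1·(4) + e_2·(0) + e_3·(-3) + e_4·(-1) + e_5·(1) = 0
I: e_1·(2) + e_2·(0) + e_3·(-1) + e_4·(0) + e_5·(0) = 0
Solving this homogeneous linear system for the smallest-integer solution (first nonzero entry positive) gives (1, -1, 2, 1, 3).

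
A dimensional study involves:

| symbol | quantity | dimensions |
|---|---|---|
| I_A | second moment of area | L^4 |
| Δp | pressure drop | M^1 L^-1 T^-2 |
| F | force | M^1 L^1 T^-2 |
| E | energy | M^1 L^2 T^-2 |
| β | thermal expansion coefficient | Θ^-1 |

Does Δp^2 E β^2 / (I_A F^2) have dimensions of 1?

Sum the exponent of each base dimension across the product:
  M: −[I_A]_M + 2·[Δp]_M − 2·[F]_M + [E]_M + 2·[β]_M = −(0) + 2·(1) − 2·(1) + (1) + 2·(0) = 1
  L: −[I_A]_L + 2·[Δp]_L − 2·[F]_L + [E]_L + 2·[β]_L = −(4) + 2·(-1) − 2·(1) + (2) + 2·(0) = -6
  T: −[I_A]_T + 2·[Δp]_T − 2·[F]_T + [E]_T + 2·[β]_T = −(0) + 2·(-2) − 2·(-2) + (-2) + 2·(0) = -2
  Θ: −[I_A]_Θ + 2·[Δp]_Θ − 2·[F]_Θ + [E]_Θ + 2·[β]_Θ = −(0) + 2·(0) − 2·(0) + (0) + 2·(-1) = -2
Net dimensions [M L⁻⁶ T⁻² Θ⁻²] ≠ [1] — not dimensionless.

no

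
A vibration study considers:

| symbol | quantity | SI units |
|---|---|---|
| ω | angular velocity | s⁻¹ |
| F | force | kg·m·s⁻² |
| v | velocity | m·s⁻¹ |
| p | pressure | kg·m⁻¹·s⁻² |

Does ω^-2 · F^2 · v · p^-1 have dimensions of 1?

Sum the exponent of each base dimension across the product:
  M: −2·[ω]_M + 2·[F]_M + [v]_M − [p]_M = −2·(0) + 2·(1) + (0) − (1) = 1
  L: −2·[ω]_L + 2·[F]_L + [v]_L − [p]_L = −2·(0) + 2·(1) + (1) − (-1) = 4
  T: −2·[ω]_T + 2·[F]_T + [v]_T − [p]_T = −2·(-1) + 2·(-2) + (-1) − (-2) = -1
Net dimensions [M L⁴ T⁻¹] ≠ [1] — not dimensionless.

no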